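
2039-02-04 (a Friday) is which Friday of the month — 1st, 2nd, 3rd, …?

1st

Day 4 falls in week ⌈4/7⌉ of the month.
Days 1–7 hold the 1st Friday, 8–14 the 2nd, 15–21 the 3rd, 22–28 the 4th, 29–31 the 5th.
4 is in the range for the 1st.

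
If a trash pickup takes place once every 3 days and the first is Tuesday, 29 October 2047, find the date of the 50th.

The 50th occurrence is 49 intervals after the first: 49 × 3 = 147 days after 29 October 2047.
October has 31 days — 2 days to the end of October leaves 145.
November has 30 days (115 left).
December has 31 days (84 left).
January has 31 days (53 left).
February has 29 days (24 left).
24 days into March → 24 March 2048.

24 March 2048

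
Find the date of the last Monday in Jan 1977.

The first Monday of Jan 1977 is Jan 3.
Jan 1977 has 31 days. Adding weeks: 3, 10, 17, 24, 31 — the last one ≤ 31 is the 31st.

Jan 31, 1977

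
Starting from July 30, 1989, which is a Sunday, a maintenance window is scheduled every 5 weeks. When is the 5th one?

December 17, 1989

The 5th occurrence is 4 intervals after the first: 4 × 35 = 140 days after July 30, 1989.
July has 31 days — 1 day to the end of July leaves 139.
August has 31 days (108 left).
September has 30 days (78 left).
October has 31 days (47 left).
November has 30 days (17 left).
17 days into December → December 17, 1989.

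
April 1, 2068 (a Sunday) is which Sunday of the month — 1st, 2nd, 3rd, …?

Day 1 falls in week ⌈1/7⌉ of the month.
Days 1–7 hold the 1st Sunday, 8–14 the 2nd, 15–21 the 3rd, 22–28 the 4th, 29–31 the 5th.
1 is in the range for the 1st.

1st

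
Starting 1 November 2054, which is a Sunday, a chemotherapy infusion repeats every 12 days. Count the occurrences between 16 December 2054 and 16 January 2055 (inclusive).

3

Occurrences land 12·i days after 1 November 2054 for i = 0, 1, 2, …
16 December 2054 is 45 days after the start; 45 ÷ 12 = 3 remainder 9; since the remainder is 9, round up to i = 4. First occurrence in the window: #5 on 19 December 2054 (4×12 = 48 days in).
16 January 2055 is 76 days after the start; 76 ÷ 12 = 6 remainder 4. Last occurrence in the window: #7 on 12 January 2055.
Occurrences #5 through #7: 3 in total.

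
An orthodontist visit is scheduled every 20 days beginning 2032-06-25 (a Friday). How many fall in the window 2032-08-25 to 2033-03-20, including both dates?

Occurrences land 20·i days after 2032-06-25 for i = 0, 1, 2, …
2032-08-25 is 61 days after the start; 61 ÷ 20 = 3 remainder 1; since the remainder is 1, round up to i = 4. First occurrence in the window: #5 on 2032-09-13 (4×20 = 80 days in).
2033-03-20 is 268 days after the start; 268 ÷ 20 = 13 remainder 8. Last occurrence in the window: #14 on 2033-03-12.
Occurrences #5 through #14: 10 in total.

10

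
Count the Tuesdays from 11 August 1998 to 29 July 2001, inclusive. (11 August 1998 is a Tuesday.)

11 August 1998 is a Tuesday; the first Tuesday on or after it is 11 August 1998.
From 11 August 1998 to 29 July 2001: 142 + 365 + 366 + 210 = 1083 days (rest of 1998, 1999, 2000, to 29 July 2001 in 2001).
1083 ÷ 7 = 154 full weeks with remainder 5, so 154 more Tuesdays after the first → 155.

155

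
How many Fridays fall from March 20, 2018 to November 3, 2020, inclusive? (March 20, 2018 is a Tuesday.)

137

March 20, 2018 is a Tuesday; the first Friday on or after it is March 23, 2018 (3 days later).
From March 23, 2018 to November 3, 2020: 283 + 365 + 308 = 956 days (rest of 2018, 2019, to November 3, 2020 in 2020).
956 ÷ 7 = 136 full weeks with remainder 4, so 136 more Fridays after the first → 137.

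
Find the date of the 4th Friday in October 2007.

October 26, 2007

October 2007 begins on a Monday, so the first Friday is October 5 (4 days later).
The 4th Friday is 3 weeks later: 5 + 21 = 26.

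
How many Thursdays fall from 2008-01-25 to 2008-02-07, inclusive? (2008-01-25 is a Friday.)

2008-01-25 is a Friday; the first Thursday on or after it is 2008-01-31 (6 days later).
From 2008-01-31 to 2008-02-07: 0 + 7 = 7 days (rest of January, February).
7 ÷ 7 = 1 full weeks with remainder 0, so 1 more Thursdays after the first → 2.

2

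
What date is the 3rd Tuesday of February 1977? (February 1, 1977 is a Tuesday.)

February 15, 1977

February 1977 begins on a Tuesday, so the first Tuesday is February 1.
The 3rd Tuesday is 2 weeks later: 1 + 14 = 15.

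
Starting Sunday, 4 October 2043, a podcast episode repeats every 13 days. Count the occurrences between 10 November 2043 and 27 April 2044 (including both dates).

13

Occurrences land 13·i days after 4 October 2043 for i = 0, 1, 2, …
10 November 2043 is 37 days after the start; 37 ÷ 13 = 2 remainder 11; since the remainder is 11, round up to i = 3. First occurrence in the window: #4 on 12 November 2043 (3×13 = 39 days in).
27 April 2044 is 206 days after the start; 206 ÷ 13 = 15 remainder 11. Last occurrence in the window: #16 on 16 April 2044.
Occurrences #4 through #16: 13 in total.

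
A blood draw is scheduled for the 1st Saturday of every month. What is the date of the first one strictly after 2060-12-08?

December 2060 starts on a Wednesday, so its 1st Saturday is 2060-12-04 (3 days in).
That is not after 2060-12-08, so look at January 2061.
January 2061 starts on a Saturday, so its 1st Saturday is 2061-01-01.

2061-01-01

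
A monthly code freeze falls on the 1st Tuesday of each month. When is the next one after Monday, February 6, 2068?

February 7, 2068

February 2068 starts on a Wednesday, so its 1st Tuesday is February 7, 2068 (6 days in).
February 7, 2068 is after February 6, 2068, so that is the next one.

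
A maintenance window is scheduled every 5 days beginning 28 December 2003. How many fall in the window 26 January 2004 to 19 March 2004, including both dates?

11

Occurrences land 5·i days after 28 December 2003 for i = 0, 1, 2, …
26 January 2004 is 29 days after the start; 29 ÷ 5 = 5 remainder 4; since the remainder is 4, round up to i = 6. First occurrence in the window: #7 on 27 January 2004 (6×5 = 30 days in).
19 March 2004 is 82 days after the start; 82 ÷ 5 = 16 remainder 2. Last occurrence in the window: #17 on 17 March 2004.
Occurrences #7 through #17: 11 in total.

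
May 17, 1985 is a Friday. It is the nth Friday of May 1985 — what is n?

3rd

Day 17 falls in week ⌈17/7⌉ of the month.
Days 1–7 hold the 1st Friday, 8–14 the 2nd, 15–21 the 3rd, 22–28 the 4th, 29–31 the 5th.
17 is in the range for the 3rd.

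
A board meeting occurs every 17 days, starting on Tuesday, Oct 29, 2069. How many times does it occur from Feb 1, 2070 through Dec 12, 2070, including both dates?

19

Occurrences land 17·i days after Oct 29, 2069 for i = 0, 1, 2, …
Feb 1, 2070 is 95 days after the start; 95 ÷ 17 = 5 remainder 10; since the remainder is 10, round up to i = 6. First occurrence in the window: #7 on Feb 8, 2070 (6×17 = 102 days in).
Dec 12, 2070 is 409 days after the start; 409 ÷ 17 = 24 remainder 1. Last occurrence in the window: #25 on Dec 11, 2070.
Occurrences #7 through #25: 19 in total.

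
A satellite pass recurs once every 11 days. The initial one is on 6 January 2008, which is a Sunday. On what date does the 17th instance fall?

30 June 2008

The 17th occurrence is 16 intervals after the first: 16 × 11 = 176 days after 6 January 2008.
January has 31 days — 25 days to the end of January leaves 151.
February has 29 days (122 left).
March has 31 days (91 left).
April has 30 days (61 left).
May has 31 days (30 left).
30 days into June → 30 June 2008.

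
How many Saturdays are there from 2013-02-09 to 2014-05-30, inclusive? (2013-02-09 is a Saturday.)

2013-02-09 is a Saturday; the first Saturday on or after it is 2013-02-09.
From 2013-02-09 to 2014-05-30: 325 + 150 = 475 days (rest of 2013, to 2014-05-30 in 2014).
475 ÷ 7 = 67 full weeks with remainder 6, so 67 more Saturdays after the first → 68.

68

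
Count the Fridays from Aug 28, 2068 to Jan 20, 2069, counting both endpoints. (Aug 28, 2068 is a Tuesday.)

21

Aug 28, 2068 is a Tuesday; the first Friday on or after it is Aug 31, 2068 (3 days later).
From Aug 31, 2068 to Jan 20, 2069: 0 + 30 + 31 + 30 + 31 + 20 = 142 days (rest of Aug, Sep, Oct, Nov, Dec, Jan).
142 ÷ 7 = 20 full weeks with remainder 2, so 20 more Fridays after the first → 21.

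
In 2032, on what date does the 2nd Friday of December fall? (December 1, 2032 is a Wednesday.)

December 2032 begins on a Wednesday, so the first Friday is December 3 (2 days later).
The 2nd Friday is 1 weeks later: 3 + 7 = 10.

10 December 2032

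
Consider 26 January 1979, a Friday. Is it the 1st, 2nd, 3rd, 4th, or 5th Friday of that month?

Day 26 falls in week ⌈26/7⌉ of the month.
Days 1–7 hold the 1st Friday, 8–14 the 2nd, 15–21 the 3rd, 22–28 the 4th, 29–31 the 5th.
26 is in the range for the 4th.

4th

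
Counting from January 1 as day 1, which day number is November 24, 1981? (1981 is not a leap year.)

328

Days in months before November: 31 + 28 + 31 + 30 + 31 + 30 + 31 + 31 + 30 + 31 = 304.
Plus 24 days into November → day 328.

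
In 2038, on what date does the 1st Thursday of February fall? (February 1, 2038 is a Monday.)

February 2038 begins on a Monday, so the first Thursday is February 4 (3 days later).

February 4, 2038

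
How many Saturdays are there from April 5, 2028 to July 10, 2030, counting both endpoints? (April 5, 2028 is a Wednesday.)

118

April 5, 2028 is a Wednesday; the first Saturday on or after it is April 8, 2028 (3 days later).
From April 8, 2028 to July 10, 2030: 267 + 365 + 191 = 823 days (rest of 2028, 2029, to July 10, 2030 in 2030).
823 ÷ 7 = 117 full weeks with remainder 4, so 117 more Saturdays after the first → 118.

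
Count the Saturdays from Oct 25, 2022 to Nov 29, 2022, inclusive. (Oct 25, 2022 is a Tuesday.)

5

Oct 25, 2022 is a Tuesday; the first Saturday on or after it is Oct 29, 2022 (4 days later).
From Oct 29, 2022 to Nov 29, 2022: 2 + 29 = 31 days (rest of Oct, Nov).
31 ÷ 7 = 4 full weeks with remainder 3, so 4 more Saturdays after the first → 5.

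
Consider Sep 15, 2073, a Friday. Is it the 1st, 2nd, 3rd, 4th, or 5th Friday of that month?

3rd

Day 15 falls in week ⌈15/7⌉ of the month.
Days 1–7 hold the 1st Friday, 8–14 the 2nd, 15–21 the 3rd, 22–28 the 4th, 29–31 the 5th.
15 is in the range for the 3rd.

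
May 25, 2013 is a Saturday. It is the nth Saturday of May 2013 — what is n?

4th

Day 25 falls in week ⌈25/7⌉ of the month.
Days 1–7 hold the 1st Saturday, 8–14 the 2nd, 15–21 the 3rd, 22–28 the 4th, 29–31 the 5th.
25 is in the range for the 4th.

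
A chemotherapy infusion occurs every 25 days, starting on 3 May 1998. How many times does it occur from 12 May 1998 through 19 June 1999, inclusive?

16

Occurrences land 25·i days after 3 May 1998 for i = 0, 1, 2, …
12 May 1998 is 9 days after the start; 9 ÷ 25 = 0 remainder 9; since the remainder is 9, round up to i = 1. First occurrence in the window: #2 on 28 May 1998 (1×25 = 25 days in).
19 June 1999 is 412 days after the start; 412 ÷ 25 = 16 remainder 12. Last occurrence in the window: #17 on 7 June 1999.
Occurrences #2 through #17: 16 in total.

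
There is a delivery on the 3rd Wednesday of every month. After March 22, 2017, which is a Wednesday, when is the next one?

April 19, 2017

March 2017 starts on a Wednesday; its first Wednesday is the 1st, so the 3rd Wednesday is the 15th — March 15, 2017.
That is not after March 22, 2017, so look at April 2017.
April 2017 starts on a Saturday; its first Wednesday is the 5th, so the 3rd Wednesday is the 19th — April 19, 2017.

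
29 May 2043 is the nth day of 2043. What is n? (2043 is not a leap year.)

Days in months before May: 31 + 28 + 31 + 30 = 120.
Plus 29 days into May → day 149.

149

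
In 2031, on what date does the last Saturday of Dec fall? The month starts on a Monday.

Dec 27, 2031

Dec 2031 begins on a Monday, so the first Saturday is Dec 6 (5 days later).
Dec 2031 has 31 days. Adding weeks: 6, 13, 20, 27 — the last one ≤ 31 is the 27th.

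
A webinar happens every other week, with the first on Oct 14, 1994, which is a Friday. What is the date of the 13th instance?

Mar 31, 1995

The 13th occurrence is 12 intervals after the first: 12 × 14 = 168 days after Oct 14, 1994.
Oct has 31 days — 17 days to the end of Oct leaves 151.
Nov has 30 days (121 left).
Dec has 31 days (90 left).
Jan has 31 days (59 left).
Feb has 28 days (31 left).
31 days into Mar → Mar 31, 1995.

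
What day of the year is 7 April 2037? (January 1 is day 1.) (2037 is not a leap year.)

Days in months before April: 31 + 28 + 31 = 90.
Plus 7 days into April → day 97.

97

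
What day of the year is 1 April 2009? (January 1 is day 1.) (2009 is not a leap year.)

91

Days in months before April: 31 + 28 + 31 = 90.
Plus 1 day into April → day 91.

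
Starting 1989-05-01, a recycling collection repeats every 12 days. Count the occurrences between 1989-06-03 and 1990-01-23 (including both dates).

20

Occurrences land 12·i days after 1989-05-01 for i = 0, 1, 2, …
1989-06-03 is 33 days after the start; 33 ÷ 12 = 2 remainder 9; since the remainder is 9, round up to i = 3. First occurrence in the window: #4 on 1989-06-06 (3×12 = 36 days in).
1990-01-23 is 267 days after the start; 267 ÷ 12 = 22 remainder 3. Last occurrence in the window: #23 on 1990-01-20.
Occurrences #4 through #23: 20 in total.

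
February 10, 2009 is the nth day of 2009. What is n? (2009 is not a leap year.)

41

Days in months before February: 31 = 31.
Plus 10 days into February → day 41.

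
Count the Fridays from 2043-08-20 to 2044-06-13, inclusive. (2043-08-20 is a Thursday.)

2043-08-20 is a Thursday; the first Friday on or after it is 2043-08-21 (1 day later).
From 2043-08-21 to 2044-06-13: 10 + 30 + 31 + 30 + 31 + 31 + 29 + 31 + 30 + 31 + 13 = 297 days (rest of August, September, October, November, December, January, February, March, April, May, June).
297 ÷ 7 = 42 full weeks with remainder 3, so 42 more Fridays after the first → 43.

43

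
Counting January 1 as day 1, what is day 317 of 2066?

January has 31 days (317 − 31 = 286 remain).
February has 28 days (286 − 28 = 258 remain).
March has 31 days (258 − 31 = 227 remain).
April has 30 days (227 − 30 = 197 remain).
May has 31 days (197 − 31 = 166 remain).
June has 30 days (166 − 30 = 136 remain).
July has 31 days (136 − 31 = 105 remain).
August has 31 days (105 − 31 = 74 remain).
September has 30 days (74 − 30 = 44 remain).
October has 31 days (44 − 31 = 13 remain).
13 into November → November 13.

2066-11-13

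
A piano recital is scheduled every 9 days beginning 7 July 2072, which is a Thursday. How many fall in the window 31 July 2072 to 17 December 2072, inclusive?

Occurrences land 9·i days after 7 July 2072 for i = 0, 1, 2, …
31 July 2072 is 24 days after the start; 24 ÷ 9 = 2 remainder 6; since the remainder is 6, round up to i = 3. First occurrence in the window: #4 on 3 August 2072 (3×9 = 27 days in).
17 December 2072 is 163 days after the start; 163 ÷ 9 = 18 remainder 1. Last occurrence in the window: #19 on 16 December 2072.
Occurrences #4 through #19: 16 in total.

16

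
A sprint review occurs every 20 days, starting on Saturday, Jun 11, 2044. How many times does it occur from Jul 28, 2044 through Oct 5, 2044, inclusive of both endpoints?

Occurrences land 20·i days after Jun 11, 2044 for i = 0, 1, 2, …
Jul 28, 2044 is 47 days after the start; 47 ÷ 20 = 2 remainder 7; since the remainder is 7, round up to i = 3. First occurrence in the window: #4 on Aug 10, 2044 (3×20 = 60 days in).
Oct 5, 2044 is 116 days after the start; 116 ÷ 20 = 5 remainder 16. Last occurrence in the window: #6 on Sep 19, 2044.
Occurrences #4 through #6: 3 in total.

3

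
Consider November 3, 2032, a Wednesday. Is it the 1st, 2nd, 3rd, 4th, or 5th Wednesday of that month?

1st

Day 3 falls in week ⌈3/7⌉ of the month.
Days 1–7 hold the 1st Wednesday, 8–14 the 2nd, 15–21 the 3rd, 22–28 the 4th, 29–31 the 5th.
3 is in the range for the 1st.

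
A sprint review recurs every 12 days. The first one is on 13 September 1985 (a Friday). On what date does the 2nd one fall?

The 2nd occurrence is 1 interval after the first: 1 × 12 = 12 days after 13 September 1985.
12 days later is 25 September 1985.

25 September 1985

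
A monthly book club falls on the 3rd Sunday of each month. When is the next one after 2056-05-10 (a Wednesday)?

2056-05-21

May 2056 starts on a Monday; its first Sunday is the 7th, so the 3rd Sunday is the 21st — 2056-05-21.
2056-05-21 is after 2056-05-10, so that is the next one.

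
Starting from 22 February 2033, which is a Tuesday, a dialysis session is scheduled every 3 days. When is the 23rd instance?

29 April 2033

The 23rd occurrence is 22 intervals after the first: 22 × 3 = 66 days after 22 February 2033.
February has 28 days — 6 days to the end of February leaves 60.
March has 31 days (29 left).
29 days into April → 29 April 2033.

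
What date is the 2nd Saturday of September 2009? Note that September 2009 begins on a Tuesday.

2009-09-12

September 2009 begins on a Tuesday, so the first Saturday is September 5 (4 days later).
The 2nd Saturday is 1 weeks later: 5 + 7 = 12.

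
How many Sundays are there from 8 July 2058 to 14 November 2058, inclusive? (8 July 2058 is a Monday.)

18

8 July 2058 is a Monday; the first Sunday on or after it is 14 July 2058 (6 days later).
From 14 July 2058 to 14 November 2058: 17 + 31 + 30 + 31 + 14 = 123 days (rest of July, August, September, October, November).
123 ÷ 7 = 17 full weeks with remainder 4, so 17 more Sundays after the first → 18.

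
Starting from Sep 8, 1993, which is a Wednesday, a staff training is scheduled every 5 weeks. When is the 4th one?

The 4th occurrence is 3 intervals after the first: 3 × 35 = 105 days after Sep 8, 1993.
Sep has 30 days — 22 days to the end of Sep leaves 83.
Oct has 31 days (52 left).
Nov has 30 days (22 left).
22 days into Dec → Dec 22, 1993.

Dec 22, 1993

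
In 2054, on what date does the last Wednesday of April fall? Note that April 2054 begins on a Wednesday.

29 April 2054

April 2054 begins on a Wednesday, so the first Wednesday is April 1.
April 2054 has 30 days. Adding weeks: 1, 8, 15, 22, 29 — the last one ≤ 30 is the 29th.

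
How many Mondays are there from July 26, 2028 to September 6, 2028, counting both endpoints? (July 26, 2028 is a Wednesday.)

July 26, 2028 is a Wednesday; the first Monday on or after it is July 31, 2028 (5 days later).
From July 31, 2028 to September 6, 2028: 0 + 31 + 6 = 37 days (rest of July, August, September).
37 ÷ 7 = 5 full weeks with remainder 2, so 5 more Mondays after the first → 6.

6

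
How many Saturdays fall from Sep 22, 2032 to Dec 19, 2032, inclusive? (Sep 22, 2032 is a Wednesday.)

Sep 22, 2032 is a Wednesday; the first Saturday on or after it is Sep 25, 2032 (3 days later).
From Sep 25, 2032 to Dec 19, 2032: 5 + 31 + 30 + 19 = 85 days (rest of Sep, Oct, Nov, Dec).
85 ÷ 7 = 12 full weeks with remainder 1, so 12 more Saturdays after the first → 13.

13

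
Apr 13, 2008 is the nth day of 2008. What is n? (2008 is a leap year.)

104

Days in months before Apr: 31 + 29 + 31 = 91.
Plus 13 days into Apr → day 104.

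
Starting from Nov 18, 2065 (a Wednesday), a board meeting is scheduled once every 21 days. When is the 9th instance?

The 9th occurrence is 8 intervals after the first: 8 × 21 = 168 days after Nov 18, 2065.
Nov has 30 days — 12 days to the end of Nov leaves 156.
Dec has 31 days (125 left).
Jan has 31 days (94 left).
Feb has 28 days (66 left).
Mar has 31 days (35 left).
Apr has 30 days (5 left).
5 days into May → May 5, 2066.

May 5, 2066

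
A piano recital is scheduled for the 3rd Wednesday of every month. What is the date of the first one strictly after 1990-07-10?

1990-07-18

July 1990 starts on a Sunday; its first Wednesday is the 4th, so the 3rd Wednesday is the 18th — 1990-07-18.
1990-07-18 is after 1990-07-10, so that is the next one.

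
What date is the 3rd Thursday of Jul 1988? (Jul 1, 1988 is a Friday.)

Jul 21, 1988

Jul 1988 begins on a Friday, so the first Thursday is Jul 7 (6 days later).
The 3rd Thursday is 2 weeks later: 7 + 14 = 21.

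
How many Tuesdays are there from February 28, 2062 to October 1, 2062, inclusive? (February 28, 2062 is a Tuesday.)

31

February 28, 2062 is a Tuesday; the first Tuesday on or after it is February 28, 2062.
From February 28, 2062 to October 1, 2062: 0 + 31 + 30 + 31 + 30 + 31 + 31 + 30 + 1 = 215 days (rest of February, March, April, May, June, July, August, September, October).
215 ÷ 7 = 30 full weeks with remainder 5, so 30 more Tuesdays after the first → 31.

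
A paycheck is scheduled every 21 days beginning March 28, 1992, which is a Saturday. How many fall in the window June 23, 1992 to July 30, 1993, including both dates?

Occurrences land 21·i days after March 28, 1992 for i = 0, 1, 2, …
June 23, 1992 is 87 days after the start; 87 ÷ 21 = 4 remainder 3; since the remainder is 3, round up to i = 5. First occurrence in the window: #6 on July 11, 1992 (5×21 = 105 days in).
July 30, 1993 is 489 days after the start; 489 ÷ 21 = 23 remainder 6. Last occurrence in the window: #24 on July 24, 1993.
Occurrences #6 through #24: 19 in total.

19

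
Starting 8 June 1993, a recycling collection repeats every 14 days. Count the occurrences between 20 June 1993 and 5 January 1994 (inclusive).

15

Occurrences land 14·i days after 8 June 1993 for i = 0, 1, 2, …
20 June 1993 is 12 days after the start; 12 ÷ 14 = 0 remainder 12; since the remainder is 12, round up to i = 1. First occurrence in the window: #2 on 22 June 1993 (1×14 = 14 days in).
5 January 1994 is 211 days after the start; 211 ÷ 14 = 15 remainder 1. Last occurrence in the window: #16 on 4 January 1994.
Occurrences #2 through #16: 15 in total.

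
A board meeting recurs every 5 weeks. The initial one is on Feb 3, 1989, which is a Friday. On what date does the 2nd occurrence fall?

The 2nd occurrence is 1 interval after the first: 1 × 35 = 35 days after Feb 3, 1989.
Feb has 28 days — 25 days to the end of Feb leaves 10.
10 days into Mar → Mar 10, 1989.

Mar 10, 1989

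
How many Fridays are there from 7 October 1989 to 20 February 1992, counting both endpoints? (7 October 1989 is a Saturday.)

123

7 October 1989 is a Saturday; the first Friday on or after it is 13 October 1989 (6 days later).
From 13 October 1989 to 20 February 1992: 79 + 365 + 365 + 51 = 860 days (rest of 1989, 1990, 1991, to 20 February 1992 in 1992).
860 ÷ 7 = 122 full weeks with remainder 6, so 122 more Fridays after the first → 123.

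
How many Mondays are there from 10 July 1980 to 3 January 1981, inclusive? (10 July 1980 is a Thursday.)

10 July 1980 is a Thursday; the first Monday on or after it is 14 July 1980 (4 days later).
From 14 July 1980 to 3 January 1981: 17 + 31 + 30 + 31 + 30 + 31 + 3 = 173 days (rest of July, August, September, October, November, December, January).
173 ÷ 7 = 24 full weeks with remainder 5, so 24 more Mondays after the first → 25.

25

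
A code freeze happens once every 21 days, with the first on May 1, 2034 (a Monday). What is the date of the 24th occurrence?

August 27, 2035

The 24th occurrence is 23 intervals after the first: 23 × 21 = 483 days after May 1, 2034.
May has 31 days — 30 days to the end of May leaves 453.
From end of May to end of 2034 is 214 days (239 left).
January has 31 days (208 left).
February has 28 days (180 left).
March has 31 days (149 left).
April has 30 days (119 left).
May has 31 days (88 left).
June has 30 days (58 left).
July has 31 days (27 left).
27 days into August → August 27, 2035.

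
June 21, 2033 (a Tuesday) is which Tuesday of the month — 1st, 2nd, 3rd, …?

Day 21 falls in week ⌈21/7⌉ of the month.
Days 1–7 hold the 1st Tuesday, 8–14 the 2nd, 15–21 the 3rd, 22–28 the 4th, 29–31 the 5th.
21 is in the range for the 3rd.

3rd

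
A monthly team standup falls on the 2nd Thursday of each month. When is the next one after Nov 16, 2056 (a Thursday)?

Nov 2056 starts on a Wednesday; its first Thursday is the 2nd, so the 2nd Thursday is the 9th — Nov 9, 2056.
That is not after Nov 16, 2056, so look at Dec 2056.
Dec 2056 starts on a Friday; its first Thursday is the 7th, so the 2nd Thursday is the 14th — Dec 14, 2056.

Dec 14, 2056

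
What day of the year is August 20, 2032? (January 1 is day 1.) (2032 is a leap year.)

Days in months before August: 31 + 29 + 31 + 30 + 31 + 30 + 31 = 213.
Plus 20 days into August → day 233.

233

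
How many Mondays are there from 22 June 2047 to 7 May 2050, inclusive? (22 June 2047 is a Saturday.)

150

22 June 2047 is a Saturday; the first Monday on or after it is 24 June 2047 (2 days later).
From 24 June 2047 to 7 May 2050: 190 + 366 + 365 + 127 = 1048 days (rest of 2047, 2048, 2049, to 7 May 2050 in 2050).
1048 ÷ 7 = 149 full weeks with remainder 5, so 149 more Mondays after the first → 150.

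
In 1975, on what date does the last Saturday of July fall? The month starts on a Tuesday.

July 26, 1975

July 1975 begins on a Tuesday, so the first Saturday is July 5 (4 days later).
July 1975 has 31 days. Adding weeks: 5, 12, 19, 26 — the last one ≤ 31 is the 26th.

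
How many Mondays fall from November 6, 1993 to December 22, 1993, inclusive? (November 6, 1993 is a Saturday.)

7

November 6, 1993 is a Saturday; the first Monday on or after it is November 8, 1993 (2 days later).
From November 8, 1993 to December 22, 1993: 22 + 22 = 44 days (rest of November, December).
44 ÷ 7 = 6 full weeks with remainder 2, so 6 more Mondays after the first → 7.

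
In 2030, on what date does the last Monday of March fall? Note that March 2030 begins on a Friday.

March 2030 begins on a Friday, so the first Monday is March 4 (3 days later).
March 2030 has 31 days. Adding weeks: 4, 11, 18, 25 — the last one ≤ 31 is the 25th.

2030-03-25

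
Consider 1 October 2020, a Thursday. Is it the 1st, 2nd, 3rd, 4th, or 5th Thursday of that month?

1st

Day 1 falls in week ⌈1/7⌉ of the month.
Days 1–7 hold the 1st Thursday, 8–14 the 2nd, 15–21 the 3rd, 22–28 the 4th, 29–31 the 5th.
1 is in the range for the 1st.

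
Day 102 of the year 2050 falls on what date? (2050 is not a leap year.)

April 12, 2050

January has 31 days (102 − 31 = 71 remain).
February has 28 days (71 − 28 = 43 remain).
March has 31 days (43 − 31 = 12 remain).
12 into April → April 12.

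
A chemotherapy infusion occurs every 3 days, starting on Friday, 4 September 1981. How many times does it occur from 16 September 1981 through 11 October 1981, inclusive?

9

Occurrences land 3·i days after 4 September 1981 for i = 0, 1, 2, …
16 September 1981 is 12 days after the start; 12 ÷ 3 = 4 remainder 0. First occurrence in the window: #5 on 16 September 1981 (4×3 = 12 days in).
11 October 1981 is 37 days after the start; 37 ÷ 3 = 12 remainder 1. Last occurrence in the window: #13 on 10 October 1981.
Occurrences #5 through #13: 9 in total.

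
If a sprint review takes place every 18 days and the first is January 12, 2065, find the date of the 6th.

April 12, 2065

The 6th occurrence is 5 intervals after the first: 5 × 18 = 90 days after January 12, 2065.
January has 31 days — 19 days to the end of January leaves 71.
February has 28 days (43 left).
March has 31 days (12 left).
12 days into April → April 12, 2065.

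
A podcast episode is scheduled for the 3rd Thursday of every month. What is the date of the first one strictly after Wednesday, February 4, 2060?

February 19, 2060

February 2060 starts on a Sunday; its first Thursday is the 5th, so the 3rd Thursday is the 19th — February 19, 2060.
February 19, 2060 is after February 4, 2060, so that is the next one.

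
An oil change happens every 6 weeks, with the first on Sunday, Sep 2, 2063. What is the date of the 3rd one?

The 3rd occurrence is 2 intervals after the first: 2 × 42 = 84 days after Sep 2, 2063.
Sep has 30 days — 28 days to the end of Sep leaves 56.
Oct has 31 days (25 left).
25 days into Nov → Nov 25, 2063.

Nov 25, 2063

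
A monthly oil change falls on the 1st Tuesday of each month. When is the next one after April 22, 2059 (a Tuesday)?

April 2059 starts on a Tuesday, so its 1st Tuesday is April 1, 2059.
That is not after April 22, 2059, so look at May 2059.
May 2059 starts on a Thursday, so its 1st Tuesday is May 6, 2059 (5 days in).

May 6, 2059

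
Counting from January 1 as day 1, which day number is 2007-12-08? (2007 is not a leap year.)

342

Days in months before December: 31 + 28 + 31 + 30 + 31 + 30 + 31 + 31 + 30 + 31 + 30 = 334.
Plus 8 days into December → day 342.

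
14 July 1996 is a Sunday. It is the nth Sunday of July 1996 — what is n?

Day 14 falls in week ⌈14/7⌉ of the month.
Days 1–7 hold the 1st Sunday, 8–14 the 2nd, 15–21 the 3rd, 22–28 the 4th, 29–31 the 5th.
14 is in the range for the 2nd.

2nd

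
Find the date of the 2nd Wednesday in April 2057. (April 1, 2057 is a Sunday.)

April 11, 2057

April 2057 begins on a Sunday, so the first Wednesday is April 4 (3 days later).
The 2nd Wednesday is 1 weeks later: 4 + 7 = 11.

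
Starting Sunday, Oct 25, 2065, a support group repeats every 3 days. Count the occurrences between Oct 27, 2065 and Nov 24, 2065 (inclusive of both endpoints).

Occurrences land 3·i days after Oct 25, 2065 for i = 0, 1, 2, …
Oct 27, 2065 is 2 days after the start; 2 ÷ 3 = 0 remainder 2; since the remainder is 2, round up to i = 1. First occurrence in the window: #2 on Oct 28, 2065 (1×3 = 3 days in).
Nov 24, 2065 is 30 days after the start; 30 ÷ 3 = 10 remainder 0. Last occurrence in the window: #11 on Nov 24, 2065.
Occurrences #2 through #11: 10 in total.

10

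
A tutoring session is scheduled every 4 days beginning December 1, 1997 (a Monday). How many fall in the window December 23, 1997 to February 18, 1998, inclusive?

Occurrences land 4·i days after December 1, 1997 for i = 0, 1, 2, …
December 23, 1997 is 22 days after the start; 22 ÷ 4 = 5 remainder 2; since the remainder is 2, round up to i = 6. First occurrence in the window: #7 on December 25, 1997 (6×4 = 24 days in).
February 18, 1998 is 79 days after the start; 79 ÷ 4 = 19 remainder 3. Last occurrence in the window: #20 on February 15, 1998.
Occurrences #7 through #20: 14 in total.

14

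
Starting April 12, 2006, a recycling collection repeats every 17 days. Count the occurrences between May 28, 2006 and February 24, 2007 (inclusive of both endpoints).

Occurrences land 17·i days after April 12, 2006 for i = 0, 1, 2, …
May 28, 2006 is 46 days after the start; 46 ÷ 17 = 2 remainder 12; since the remainder is 12, round up to i = 3. First occurrence in the window: #4 on June 2, 2006 (3×17 = 51 days in).
February 24, 2007 is 318 days after the start; 318 ÷ 17 = 18 remainder 12. Last occurrence in the window: #19 on February 12, 2007.
Occurrences #4 through #19: 16 in total.

16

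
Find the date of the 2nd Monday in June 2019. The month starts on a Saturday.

June 2019 begins on a Saturday, so the first Monday is June 3 (2 days later).
The 2nd Monday is 1 weeks later: 3 + 7 = 10.

2019-06-10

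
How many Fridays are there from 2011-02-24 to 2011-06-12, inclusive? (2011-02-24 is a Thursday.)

2011-02-24 is a Thursday; the first Friday on or after it is 2011-02-25 (1 day later).
From 2011-02-25 to 2011-06-12: 3 + 31 + 30 + 31 + 12 = 107 days (rest of February, March, April, May, June).
107 ÷ 7 = 15 full weeks with remainder 2, so 15 more Fridays after the first → 16.

16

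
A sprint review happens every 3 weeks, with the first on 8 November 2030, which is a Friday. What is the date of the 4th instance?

The 4th occurrence is 3 intervals after the first: 3 × 21 = 63 days after 8 November 2030.
November has 30 days — 22 days to the end of November leaves 41.
December has 31 days (10 left).
10 days into January → 10 January 2031.

10 January 2031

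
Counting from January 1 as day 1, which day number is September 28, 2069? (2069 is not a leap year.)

271

Days in months before September: 31 + 28 + 31 + 30 + 31 + 30 + 31 + 31 = 243.
Plus 28 days into September → day 271.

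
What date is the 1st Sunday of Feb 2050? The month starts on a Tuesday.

Feb 6, 2050

Feb 2050 begins on a Tuesday, so the first Sunday is Feb 6 (5 days later).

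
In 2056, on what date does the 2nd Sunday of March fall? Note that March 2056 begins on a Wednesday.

12 March 2056

March 2056 begins on a Wednesday, so the first Sunday is March 5 (4 days later).
The 2nd Sunday is 1 weeks later: 5 + 7 = 12.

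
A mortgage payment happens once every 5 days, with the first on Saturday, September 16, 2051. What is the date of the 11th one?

The 11th occurrence is 10 intervals after the first: 10 × 5 = 50 days after September 16, 2051.
September has 30 days — 14 days to the end of September leaves 36.
October has 31 days (5 left).
5 days into November → November 5, 2051.

November 5, 2051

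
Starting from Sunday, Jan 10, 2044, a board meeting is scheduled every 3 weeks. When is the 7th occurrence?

May 15, 2044

The 7th occurrence is 6 intervals after the first: 6 × 21 = 126 days after Jan 10, 2044.
Jan has 31 days — 21 days to the end of Jan leaves 105.
Feb has 29 days (76 left).
Mar has 31 days (45 left).
Apr has 30 days (15 left).
15 days into May → May 15, 2044.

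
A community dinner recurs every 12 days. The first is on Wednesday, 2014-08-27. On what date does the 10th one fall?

2014-12-13

The 10th occurrence is 9 intervals after the first: 9 × 12 = 108 days after 2014-08-27.
August has 31 days — 4 days to the end of August leaves 104.
September has 30 days (74 left).
October has 31 days (43 left).
November has 30 days (13 left).
13 days into December → 2014-12-13.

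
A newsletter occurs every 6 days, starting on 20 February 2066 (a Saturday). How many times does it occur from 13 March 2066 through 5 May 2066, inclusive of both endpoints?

Occurrences land 6·i days after 20 February 2066 for i = 0, 1, 2, …
13 March 2066 is 21 days after the start; 21 ÷ 6 = 3 remainder 3; since the remainder is 3, round up to i = 4. First occurrence in the window: #5 on 16 March 2066 (4×6 = 24 days in).
5 May 2066 is 74 days after the start; 74 ÷ 6 = 12 remainder 2. Last occurrence in the window: #13 on 3 May 2066.
Occurrences #5 through #13: 9 in total.

9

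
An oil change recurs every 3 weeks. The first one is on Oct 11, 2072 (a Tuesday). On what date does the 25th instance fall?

The 25th occurrence is 24 intervals after the first: 24 × 21 = 504 days after Oct 11, 2072.
Oct has 31 days — 20 days to the end of Oct leaves 484.
From end of Oct to end of 2072 is 61 days (423 left).
2073 has 365 days (58 left).
Jan has 31 days (27 left).
27 days into Feb → Feb 27, 2074.

Feb 27, 2074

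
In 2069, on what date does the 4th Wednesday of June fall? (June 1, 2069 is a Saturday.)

June 2069 begins on a Saturday, so the first Wednesday is June 5 (4 days later).
The 4th Wednesday is 3 weeks later: 5 + 21 = 26.

2069-06-26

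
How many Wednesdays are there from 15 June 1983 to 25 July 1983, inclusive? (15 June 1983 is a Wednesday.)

6

15 June 1983 is a Wednesday; the first Wednesday on or after it is 15 June 1983.
From 15 June 1983 to 25 July 1983: 15 + 25 = 40 days (rest of June, July).
40 ÷ 7 = 5 full weeks with remainder 5, so 5 more Wednesdays after the first → 6.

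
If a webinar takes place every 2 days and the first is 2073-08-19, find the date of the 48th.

The 48th occurrence is 47 intervals after the first: 47 × 2 = 94 days after 2073-08-19.
August has 31 days — 12 days to the end of August leaves 82.
September has 30 days (52 left).
October has 31 days (21 left).
21 days into November → 2073-11-21.

2073-11-21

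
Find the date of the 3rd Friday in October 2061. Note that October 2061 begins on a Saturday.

21 October 2061

October 2061 begins on a Saturday, so the first Friday is October 7 (6 days later).
The 3rd Friday is 2 weeks later: 7 + 14 = 21.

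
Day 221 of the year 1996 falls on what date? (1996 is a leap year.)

1996-08-08

January has 31 days (221 − 31 = 190 remain).
February has 29 days (190 − 29 = 161 remain).
March has 31 days (161 − 31 = 130 remain).
April has 30 days (130 − 30 = 100 remain).
May has 31 days (100 − 31 = 69 remain).
June has 30 days (69 − 30 = 39 remain).
July has 31 days (39 − 31 = 8 remain).
8 into August → August 8.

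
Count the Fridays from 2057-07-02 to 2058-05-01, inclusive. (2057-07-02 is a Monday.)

2057-07-02 is a Monday; the first Friday on or after it is 2057-07-06 (4 days later).
From 2057-07-06 to 2058-05-01: 25 + 31 + 30 + 31 + 30 + 31 + 31 + 28 + 31 + 30 + 1 = 299 days (rest of July, August, September, October, November, December, January, February, March, April, May).
299 ÷ 7 = 42 full weeks with remainder 5, so 42 more Fridays after the first → 43.

43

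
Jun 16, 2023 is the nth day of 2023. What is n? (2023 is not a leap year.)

167

Days in months before Jun: 31 + 28 + 31 + 30 + 31 = 151.
Plus 16 days into Jun → day 167.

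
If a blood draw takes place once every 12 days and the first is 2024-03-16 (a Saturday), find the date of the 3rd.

2024-04-09

The 3rd occurrence is 2 intervals after the first: 2 × 12 = 24 days after 2024-03-16.
March has 31 days — 15 days to the end of March leaves 9.
9 days into April → 2024-04-09.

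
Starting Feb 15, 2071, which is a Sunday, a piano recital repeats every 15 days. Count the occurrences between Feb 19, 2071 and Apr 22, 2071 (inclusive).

4

Occurrences land 15·i days after Feb 15, 2071 for i = 0, 1, 2, …
Feb 19, 2071 is 4 days after the start; 4 ÷ 15 = 0 remainder 4; since the remainder is 4, round up to i = 1. First occurrence in the window: #2 on Mar 2, 2071 (1×15 = 15 days in).
Apr 22, 2071 is 66 days after the start; 66 ÷ 15 = 4 remainder 6. Last occurrence in the window: #5 on Apr 16, 2071.
Occurrences #2 through #5: 4 in total.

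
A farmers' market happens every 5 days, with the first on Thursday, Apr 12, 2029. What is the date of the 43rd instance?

The 43rd occurrence is 42 intervals after the first: 42 × 5 = 210 days after Apr 12, 2029.
Apr has 30 days — 18 days to the end of Apr leaves 192.
May has 31 days (161 left).
Jun has 30 days (131 left).
Jul has 31 days (100 left).
Aug has 31 days (69 left).
Sep has 30 days (39 left).
Oct has 31 days (8 left).
8 days into Nov → Nov 8, 2029.

Nov 8, 2029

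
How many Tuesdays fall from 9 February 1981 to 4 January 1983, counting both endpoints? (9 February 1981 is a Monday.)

100

9 February 1981 is a Monday; the first Tuesday on or after it is 10 February 1981 (1 day later).
From 10 February 1981 to 4 January 1983: 324 + 365 + 4 = 693 days (rest of 1981, 1982, to 4 January 1983 in 1983).
693 ÷ 7 = 99 full weeks with remainder 0, so 99 more Tuesdays after the first → 100.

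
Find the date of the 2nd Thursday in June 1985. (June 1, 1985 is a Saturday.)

June 1985 begins on a Saturday, so the first Thursday is June 6 (5 days later).
The 2nd Thursday is 1 weeks later: 6 + 7 = 13.

1985-06-13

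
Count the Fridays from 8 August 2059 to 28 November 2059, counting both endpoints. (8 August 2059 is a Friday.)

8 August 2059 is a Friday; the first Friday on or after it is 8 August 2059.
From 8 August 2059 to 28 November 2059: 23 + 30 + 31 + 28 = 112 days (rest of August, September, October, November).
112 ÷ 7 = 16 full weeks with remainder 0, so 16 more Fridays after the first → 17.

17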